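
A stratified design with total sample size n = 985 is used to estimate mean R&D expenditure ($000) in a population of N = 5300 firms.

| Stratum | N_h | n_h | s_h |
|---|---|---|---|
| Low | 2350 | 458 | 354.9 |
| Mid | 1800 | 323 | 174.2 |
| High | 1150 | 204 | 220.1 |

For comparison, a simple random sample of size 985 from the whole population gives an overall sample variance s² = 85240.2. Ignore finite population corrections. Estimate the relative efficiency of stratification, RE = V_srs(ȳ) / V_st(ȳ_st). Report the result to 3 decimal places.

RE ≈ 1.137

V̂(ȳ_st) = Σ W_h² s_h²/n_h, with W_h = N_h/N and N = 5300:
  stratum Low: (2350/5300)²·354.9²/458 = 54.0668
  stratum Mid: (1800/5300)²·174.2²/323 = 10.8365
  stratum High: (1150/5300)²·220.1²/204 = 11.1803
V_st = 76.0835
V_srs = s²/n = 85240.2/985 = 86.5383
Relative efficiency = V_srs / V_st = 86.5383/76.0835 = 1.1374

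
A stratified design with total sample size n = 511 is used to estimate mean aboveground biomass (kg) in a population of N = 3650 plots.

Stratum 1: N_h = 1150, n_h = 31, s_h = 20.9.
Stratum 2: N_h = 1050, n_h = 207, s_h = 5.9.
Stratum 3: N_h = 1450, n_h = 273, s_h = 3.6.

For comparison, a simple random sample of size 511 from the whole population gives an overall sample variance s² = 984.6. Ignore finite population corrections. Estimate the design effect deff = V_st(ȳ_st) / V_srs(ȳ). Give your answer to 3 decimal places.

V̂(ȳ_st) = Σ W_h² s_h²/n_h, with W_h = N_h/N and N = 3650:
  stratum 1: (1150/3650)²·20.9²/31 = 1.39875
  stratum 2: (1050/3650)²·5.9²/207 = 0.0139164
  stratum 3: (1450/3650)²·3.6²/273 = 0.00749191
V_st = 1.42016
V_srs = s²/n = 984.6/511 = 1.92681
deff = V_st / V_srs = 1.42016/1.92681 = 0.7371

deff ≈ 0.737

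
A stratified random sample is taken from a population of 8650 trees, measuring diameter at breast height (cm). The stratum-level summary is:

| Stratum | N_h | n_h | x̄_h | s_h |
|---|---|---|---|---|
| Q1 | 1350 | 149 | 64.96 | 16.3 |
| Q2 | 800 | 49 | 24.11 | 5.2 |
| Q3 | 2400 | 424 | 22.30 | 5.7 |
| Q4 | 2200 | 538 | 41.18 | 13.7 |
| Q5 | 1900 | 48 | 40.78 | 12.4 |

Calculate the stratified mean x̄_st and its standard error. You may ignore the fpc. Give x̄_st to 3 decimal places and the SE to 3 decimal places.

x̄_st ≈ 37.986, SE ≈ 0.481

x̄_st = Σ W_h x̄_h = (1350·64.96 + 800·24.11 + 2400·22.30 + 2200·41.18 + 1900·40.78)/8650 = 37.98636
V̂(x̄_st) = Σ W_h² s_h²/n_h, with W_h = N_h/N and N = 8650:
  stratum Q1: (1350/8650)²·16.3²/149 = 0.0434334
  stratum Q2: (800/8650)²·5.2²/49 = 0.00472018
  stratum Q3: (2400/8650)²·5.7²/424 = 0.00589894
  stratum Q4: (2200/8650)²·13.7²/538 = 0.0225669
  stratum Q5: (1900/8650)²·12.4²/48 = 0.154553
V̂(x̄_st) = 0.231172
SE(x̄_st) = √0.231172 = 0.480804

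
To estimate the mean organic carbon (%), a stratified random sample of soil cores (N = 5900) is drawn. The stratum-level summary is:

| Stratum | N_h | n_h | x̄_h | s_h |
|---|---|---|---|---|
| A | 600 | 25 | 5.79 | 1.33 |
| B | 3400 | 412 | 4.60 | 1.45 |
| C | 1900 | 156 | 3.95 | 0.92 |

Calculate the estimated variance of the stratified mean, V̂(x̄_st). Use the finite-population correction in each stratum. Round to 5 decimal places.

V̂(x̄_st) ≈ 0.00271

V̂(x̄_st) = Σ W_h² (1 − n_h/N_h) s_h²/n_h, with W_h = N_h/N and N = 5900:
  stratum A: (600/5900)²·(1 − 25/600)·1.33²/25 = 0.000701259
  stratum B: (3400/5900)²·(1 − 412/3400)·1.45²/412 = 0.00148934
  stratum C: (1900/5900)²·(1 − 156/1900)·0.92²/156 = 0.000516472
V̂(x̄_st) = 0.00270707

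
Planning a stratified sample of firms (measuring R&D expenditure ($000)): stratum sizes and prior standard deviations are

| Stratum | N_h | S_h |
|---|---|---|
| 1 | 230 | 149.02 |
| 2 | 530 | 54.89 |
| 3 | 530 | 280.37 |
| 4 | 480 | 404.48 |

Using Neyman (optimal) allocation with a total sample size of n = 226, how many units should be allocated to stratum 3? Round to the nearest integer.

Neyman allocation: n_h = n · N_h S_h / Σ N_i S_i, with n = 226.
  stratum 1: N_h·S_h = 230·149.02 = 34274.60
  stratum 2: N_h·S_h = 530·54.89 = 29091.70
  stratum 3: N_h·S_h = 530·280.37 = 148596.10
  stratum 4: N_h·S_h = 480·404.48 = 194150.40
Σ N_h S_h = 406112.80
n for stratum 3 = 226·148596.10/406112.80 = 82.693 → 83

83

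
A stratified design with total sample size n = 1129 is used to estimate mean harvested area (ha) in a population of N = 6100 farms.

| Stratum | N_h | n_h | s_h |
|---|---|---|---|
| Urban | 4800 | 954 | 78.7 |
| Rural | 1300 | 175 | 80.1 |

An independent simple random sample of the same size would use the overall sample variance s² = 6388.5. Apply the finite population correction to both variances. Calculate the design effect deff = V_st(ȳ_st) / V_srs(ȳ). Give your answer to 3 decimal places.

V̂(ȳ_st) = Σ W_h² (1 − n_h/N_h) s_h²/n_h, with W_h = N_h/N and N = 6100:
  stratum Urban: (4800/6100)²·(1 − 954/4800)·78.7²/954 = 3.22101
  stratum Rural: (1300/6100)²·(1 − 175/1300)·80.1²/175 = 1.441
V_st = 4.66201
V_srs = (1 − 1129/6100)·6388.5/1129 = 4.61125
deff = V_st / V_srs = 4.66201/4.61125 = 1.0110

deff ≈ 1.011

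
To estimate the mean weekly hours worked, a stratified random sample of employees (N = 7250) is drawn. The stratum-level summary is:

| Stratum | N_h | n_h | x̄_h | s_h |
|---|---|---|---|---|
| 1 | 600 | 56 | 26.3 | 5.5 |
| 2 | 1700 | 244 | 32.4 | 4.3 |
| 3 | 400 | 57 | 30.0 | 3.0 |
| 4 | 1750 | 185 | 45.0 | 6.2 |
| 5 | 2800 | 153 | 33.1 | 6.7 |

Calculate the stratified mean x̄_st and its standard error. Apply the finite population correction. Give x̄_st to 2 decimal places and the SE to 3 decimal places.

x̄_st = Σ W_h x̄_h = (600·26.3 + 1700·32.4 + 400·30.0 + 1750·45.0 + 2800·33.1)/7250 = 35.07448
V̂(x̄_st) = Σ W_h² (1 − n_h/N_h) s_h²/n_h, with W_h = N_h/N and N = 7250:
  stratum 1: (600/7250)²·(1 − 56/600)·5.5²/56 = 0.00335437
  stratum 2: (1700/7250)²·(1 − 244/1700)·4.3²/244 = 0.00356846
  stratum 3: (400/7250)²·(1 − 57/400)·3.0²/57 = 0.000412141
  stratum 4: (1750/7250)²·(1 − 185/1750)·6.2²/185 = 0.0108265
  stratum 5: (2800/7250)²·(1 − 153/2800)·6.7²/153 = 0.0413708
V̂(x̄_st) = 0.0595323
SE(x̄_st) = √0.0595323 = 0.243992

x̄_st ≈ 35.07, SE ≈ 0.244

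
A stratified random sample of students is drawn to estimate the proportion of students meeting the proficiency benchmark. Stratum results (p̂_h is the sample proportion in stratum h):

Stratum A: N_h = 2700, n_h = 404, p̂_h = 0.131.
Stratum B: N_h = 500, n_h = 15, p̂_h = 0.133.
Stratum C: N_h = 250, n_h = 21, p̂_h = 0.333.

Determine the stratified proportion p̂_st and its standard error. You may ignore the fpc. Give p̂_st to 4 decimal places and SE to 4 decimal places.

p̂_st ≈ 0.1459, SE ≈ 0.0201

N = 3450; stratum weights W_h = N_h/N.
p̂_st = Σ W_h p̂_h = (2700·0.131 + 500·0.133 + 250·0.333)/3450 = 0.14593
V̂(p̂_st) = Σ W_h² p̂_h(1−p̂_h)/(n_h−1):
  stratum A: (2700/3450)²·0.131·0.869/403 = 0.000173012
  stratum B: (500/3450)²·0.133·0.867/14 = 0.000172999
  stratum C: (250/3450)²·0.333·0.667/20 = 5.83152e-05
V̂(p̂_st) = 0.000404326; SE = √V̂ = 0.0201079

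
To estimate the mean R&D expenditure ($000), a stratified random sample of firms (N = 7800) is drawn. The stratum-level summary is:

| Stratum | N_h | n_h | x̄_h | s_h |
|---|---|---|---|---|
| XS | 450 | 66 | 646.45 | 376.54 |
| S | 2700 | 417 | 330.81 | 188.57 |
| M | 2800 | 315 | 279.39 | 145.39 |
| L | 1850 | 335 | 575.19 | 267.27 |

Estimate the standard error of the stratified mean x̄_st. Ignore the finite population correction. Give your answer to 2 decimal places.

SE(x̄_st) ≈ 6.17

V̂(x̄_st) = Σ W_h² s_h²/n_h, with W_h = N_h/N and N = 7800:
  stratum XS: (450/7800)²·376.54²/66 = 7.15013
  stratum S: (2700/7800)²·188.57²/417 = 10.2176
  stratum M: (2800/7800)²·145.39²/315 = 8.6474
  stratum L: (1850/7800)²·267.27²/335 = 11.9953
V̂(x̄_st) = 38.0104
SE(x̄_st) = √38.0104 = 6.16525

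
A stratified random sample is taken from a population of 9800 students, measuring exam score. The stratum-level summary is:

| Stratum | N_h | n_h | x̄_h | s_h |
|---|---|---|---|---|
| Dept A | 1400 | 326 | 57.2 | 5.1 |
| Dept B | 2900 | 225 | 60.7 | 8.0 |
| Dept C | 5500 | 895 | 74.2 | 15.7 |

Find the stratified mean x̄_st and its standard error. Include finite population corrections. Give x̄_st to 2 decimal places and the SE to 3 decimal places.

x̄_st = Σ W_h x̄_h = (1400·57.2 + 2900·60.7 + 5500·74.2)/9800 = 67.77653
V̂(x̄_st) = Σ W_h² (1 − n_h/N_h) s_h²/n_h, with W_h = N_h/N and N = 9800:
  stratum Dept A: (1400/9800)²·(1 − 326/1400)·5.1²/326 = 0.00124912
  stratum Dept B: (2900/9800)²·(1 − 225/2900)·8.0²/225 = 0.0229756
  stratum Dept C: (5500/9800)²·(1 − 895/5500)·15.7²/895 = 0.0726301
V̂(x̄_st) = 0.0968548
SE(x̄_st) = √0.0968548 = 0.311215

x̄_st ≈ 67.78, SE ≈ 0.311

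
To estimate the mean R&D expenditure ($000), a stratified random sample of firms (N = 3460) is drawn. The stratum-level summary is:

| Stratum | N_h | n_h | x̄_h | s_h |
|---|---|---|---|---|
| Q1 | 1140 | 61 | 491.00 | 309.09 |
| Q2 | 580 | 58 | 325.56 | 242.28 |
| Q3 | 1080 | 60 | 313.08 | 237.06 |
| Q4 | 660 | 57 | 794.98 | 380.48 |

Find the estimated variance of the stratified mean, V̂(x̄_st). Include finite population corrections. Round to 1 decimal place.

V̂(x̄_st) ≈ 357.1

V̂(x̄_st) = Σ W_h² (1 − n_h/N_h) s_h²/n_h, with W_h = N_h/N and N = 3460:
  stratum Q1: (1140/3460)²·(1 − 61/1140)·309.09²/61 = 160.922
  stratum Q2: (580/3460)²·(1 − 58/580)·242.28²/58 = 25.5949
  stratum Q3: (1080/3460)²·(1 − 60/1080)·237.06²/60 = 86.1861
  stratum Q4: (660/3460)²·(1 − 57/660)·380.48²/57 = 84.4302
V̂(x̄_st) = 357.133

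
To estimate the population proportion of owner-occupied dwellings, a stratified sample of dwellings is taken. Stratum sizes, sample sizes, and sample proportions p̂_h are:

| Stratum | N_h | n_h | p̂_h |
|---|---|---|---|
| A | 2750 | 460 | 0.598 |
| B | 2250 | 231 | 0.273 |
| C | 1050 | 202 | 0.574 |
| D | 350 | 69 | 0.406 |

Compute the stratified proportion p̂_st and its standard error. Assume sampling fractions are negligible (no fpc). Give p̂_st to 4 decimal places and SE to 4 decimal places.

N = 6400; stratum weights W_h = N_h/N.
p̂_st = Σ W_h p̂_h = (2750·0.598 + 2250·0.273 + 1050·0.574 + 350·0.406)/6400 = 0.46930
V̂(p̂_st) = Σ W_h² p̂_h(1−p̂_h)/(n_h−1):
  stratum A: (2750/6400)²·0.598·0.402/459 = 9.66986e-05
  stratum B: (2250/6400)²·0.273·0.727/230 = 0.000106653
  stratum C: (1050/6400)²·0.574·0.426/201 = 3.27449e-05
  stratum D: (350/6400)²·0.406·0.594/68 = 1.06067e-05
V̂(p̂_st) = 0.000246703; SE = √V̂ = 0.0157068

p̂_st ≈ 0.4693, SE ≈ 0.0157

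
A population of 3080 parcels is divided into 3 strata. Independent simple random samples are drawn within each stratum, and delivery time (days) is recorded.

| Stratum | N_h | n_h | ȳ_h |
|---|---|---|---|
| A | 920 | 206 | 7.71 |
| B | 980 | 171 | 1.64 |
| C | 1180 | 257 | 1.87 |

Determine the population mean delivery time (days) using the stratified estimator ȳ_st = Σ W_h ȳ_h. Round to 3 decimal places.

ȳ_st ≈ 3.541

N = Σ N_h = 3080. Stratum weights W_h = N_h/N.
ȳ_st = (920·7.71 + 980·1.64 + 1180·1.87) / 3080 = 3.54123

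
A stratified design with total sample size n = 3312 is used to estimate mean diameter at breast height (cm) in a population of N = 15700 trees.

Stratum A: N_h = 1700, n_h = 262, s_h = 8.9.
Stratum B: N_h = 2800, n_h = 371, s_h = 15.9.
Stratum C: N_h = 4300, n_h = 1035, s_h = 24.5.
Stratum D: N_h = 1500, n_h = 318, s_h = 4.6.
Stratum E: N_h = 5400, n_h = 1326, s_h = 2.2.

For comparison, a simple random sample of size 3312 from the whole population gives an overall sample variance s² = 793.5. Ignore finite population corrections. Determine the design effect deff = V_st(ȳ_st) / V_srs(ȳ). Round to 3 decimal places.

V̂(ȳ_st) = Σ W_h² s_h²/n_h, with W_h = N_h/N and N = 15700:
  stratum A: (1700/15700)²·8.9²/262 = 0.00354468
  stratum B: (2800/15700)²·15.9²/371 = 0.0216739
  stratum C: (4300/15700)²·24.5²/1035 = 0.043504
  stratum D: (1500/15700)²·4.6²/318 = 0.000607396
  stratum E: (5400/15700)²·2.2²/1326 = 0.000431807
V_st = 0.0697618
V_srs = s²/n = 793.5/3312 = 0.239583
deff = V_st / V_srs = 0.0697618/0.239583 = 0.2912

deff ≈ 0.291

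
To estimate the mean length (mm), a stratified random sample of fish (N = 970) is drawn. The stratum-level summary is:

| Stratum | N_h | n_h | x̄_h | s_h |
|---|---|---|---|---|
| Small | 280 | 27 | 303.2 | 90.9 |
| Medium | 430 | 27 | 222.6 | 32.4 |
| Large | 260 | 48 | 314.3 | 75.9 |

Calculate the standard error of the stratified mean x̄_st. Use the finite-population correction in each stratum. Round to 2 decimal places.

SE(x̄_st) ≈ 6.10

V̂(x̄_st) = Σ W_h² (1 − n_h/N_h) s_h²/n_h, with W_h = N_h/N and N = 970:
  stratum Small: (280/970)²·(1 − 27/280)·90.9²/27 = 23.0409
  stratum Medium: (430/970)²·(1 − 27/430)·32.4²/27 = 7.16071
  stratum Large: (260/970)²·(1 − 48/260)·75.9²/48 = 7.03085
V̂(x̄_st) = 37.2324
SE(x̄_st) = √37.2324 = 6.10184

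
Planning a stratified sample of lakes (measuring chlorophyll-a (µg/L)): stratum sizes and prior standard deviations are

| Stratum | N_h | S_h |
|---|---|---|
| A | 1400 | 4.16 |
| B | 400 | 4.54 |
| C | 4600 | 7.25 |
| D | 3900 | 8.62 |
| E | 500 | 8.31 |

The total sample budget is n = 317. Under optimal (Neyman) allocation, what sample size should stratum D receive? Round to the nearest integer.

Neyman allocation: n_h = n · N_h S_h / Σ N_i S_i, with n = 317.
  stratum A: N_h·S_h = 1400·4.16 = 5824.00
  stratum B: N_h·S_h = 400·4.54 = 1816.00
  stratum C: N_h·S_h = 4600·7.25 = 33350.00
  stratum D: N_h·S_h = 3900·8.62 = 33618.00
  stratum E: N_h·S_h = 500·8.31 = 4155.00
Σ N_h S_h = 78763.00
n for stratum D = 317·33618.00/78763.00 = 135.303 → 135

135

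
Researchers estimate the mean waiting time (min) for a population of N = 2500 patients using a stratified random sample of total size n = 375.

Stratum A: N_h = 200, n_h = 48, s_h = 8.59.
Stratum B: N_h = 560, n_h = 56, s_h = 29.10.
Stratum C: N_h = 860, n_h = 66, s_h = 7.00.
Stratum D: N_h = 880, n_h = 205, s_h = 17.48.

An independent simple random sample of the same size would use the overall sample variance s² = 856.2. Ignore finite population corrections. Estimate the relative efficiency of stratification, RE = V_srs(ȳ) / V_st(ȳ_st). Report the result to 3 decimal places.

V̂(ȳ_st) = Σ W_h² s_h²/n_h, with W_h = N_h/N and N = 2500:
  stratum A: (200/2500)²·8.59²/48 = 0.00983841
  stratum B: (560/2500)²·29.10²/56 = 0.758742
  stratum C: (860/2500)²·7.00²/66 = 0.0878555
  stratum D: (880/2500)²·17.48²/205 = 0.184678
V_st = 1.04111
V_srs = s²/n = 856.2/375 = 2.2832
Relative efficiency = V_srs / V_st = 2.2832/1.04111 = 2.1930

RE ≈ 2.193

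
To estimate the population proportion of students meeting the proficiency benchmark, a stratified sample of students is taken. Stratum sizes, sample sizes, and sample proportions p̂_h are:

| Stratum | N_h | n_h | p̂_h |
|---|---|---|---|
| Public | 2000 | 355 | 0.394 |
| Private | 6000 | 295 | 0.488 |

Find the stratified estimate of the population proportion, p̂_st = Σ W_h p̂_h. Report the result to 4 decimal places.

N = 8000; stratum weights W_h = N_h/N.
p̂_st = Σ W_h p̂_h = (2000·0.394 + 6000·0.488)/8000 = 0.46450

p̂_st ≈ 0.4645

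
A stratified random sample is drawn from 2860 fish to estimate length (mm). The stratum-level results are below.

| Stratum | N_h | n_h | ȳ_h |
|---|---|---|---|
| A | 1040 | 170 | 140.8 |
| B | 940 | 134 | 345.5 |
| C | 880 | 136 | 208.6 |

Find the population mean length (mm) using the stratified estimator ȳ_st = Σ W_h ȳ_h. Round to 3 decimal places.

N = Σ N_h = 2860. Stratum weights W_h = N_h/N.
ȳ_st = (1040·140.8 + 940·345.5 + 880·208.6) / 2860 = 228.94056

ȳ_st ≈ 228.941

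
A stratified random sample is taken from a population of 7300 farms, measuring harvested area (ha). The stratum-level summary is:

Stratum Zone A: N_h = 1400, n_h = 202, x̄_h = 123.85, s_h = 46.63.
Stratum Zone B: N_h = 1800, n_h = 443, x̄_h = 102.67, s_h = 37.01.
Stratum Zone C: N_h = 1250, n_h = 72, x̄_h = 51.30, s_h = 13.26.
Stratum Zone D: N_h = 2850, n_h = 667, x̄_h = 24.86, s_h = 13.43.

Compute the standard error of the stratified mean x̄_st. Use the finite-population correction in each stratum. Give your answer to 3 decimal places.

SE(x̄_st) ≈ 0.761

V̂(x̄_st) = Σ W_h² (1 − n_h/N_h) s_h²/n_h, with W_h = N_h/N and N = 7300:
  stratum Zone A: (1400/7300)²·(1 − 202/1400)·46.63²/202 = 0.338781
  stratum Zone B: (1800/7300)²·(1 − 443/1800)·37.01²/443 = 0.141723
  stratum Zone C: (1250/7300)²·(1 − 72/1250)·13.26²/72 = 0.0674783
  stratum Zone D: (2850/7300)²·(1 − 667/2850)·13.43²/667 = 0.0315703
V̂(x̄_st) = 0.579553
SE(x̄_st) = √0.579553 = 0.761283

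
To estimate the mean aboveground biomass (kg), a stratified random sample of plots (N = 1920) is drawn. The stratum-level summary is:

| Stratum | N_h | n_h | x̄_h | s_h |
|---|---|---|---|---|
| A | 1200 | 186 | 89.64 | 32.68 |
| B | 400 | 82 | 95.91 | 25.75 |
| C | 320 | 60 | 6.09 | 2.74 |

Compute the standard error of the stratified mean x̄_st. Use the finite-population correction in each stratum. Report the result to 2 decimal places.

V̂(x̄_st) = Σ W_h² (1 − n_h/N_h) s_h²/n_h, with W_h = N_h/N and N = 1920:
  stratum A: (1200/1920)²·(1 − 186/1200)·32.68²/186 = 1.89526
  stratum B: (400/1920)²·(1 − 82/400)·25.75²/82 = 0.279014
  stratum C: (320/1920)²·(1 − 60/320)·2.74²/60 = 0.00282404
V̂(x̄_st) = 2.17709
SE(x̄_st) = √2.17709 = 1.4755

SE(x̄_st) ≈ 1.48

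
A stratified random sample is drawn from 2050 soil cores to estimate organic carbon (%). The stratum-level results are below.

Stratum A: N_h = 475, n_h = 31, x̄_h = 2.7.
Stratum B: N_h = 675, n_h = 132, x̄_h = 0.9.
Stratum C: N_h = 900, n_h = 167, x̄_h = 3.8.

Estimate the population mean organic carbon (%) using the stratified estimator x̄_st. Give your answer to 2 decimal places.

N = Σ N_h = 2050. Stratum weights W_h = N_h/N.
x̄_st = (475·2.7 + 675·0.9 + 900·3.8) / 2050 = 2.5902

x̄_st ≈ 2.59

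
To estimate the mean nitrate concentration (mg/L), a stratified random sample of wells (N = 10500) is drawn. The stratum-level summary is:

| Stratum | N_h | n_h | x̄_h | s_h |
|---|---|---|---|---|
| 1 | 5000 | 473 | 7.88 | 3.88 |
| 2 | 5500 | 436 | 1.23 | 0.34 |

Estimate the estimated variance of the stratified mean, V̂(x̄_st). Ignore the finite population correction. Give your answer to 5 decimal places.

V̂(x̄_st) = Σ W_h² s_h²/n_h, with W_h = N_h/N and N = 10500:
  stratum 1: (5000/10500)²·3.88²/473 = 0.00721712
  stratum 2: (5500/10500)²·0.34²/436 = 7.27475e-05
V̂(x̄_st) = 0.00728986

V̂(x̄_st) ≈ 0.00729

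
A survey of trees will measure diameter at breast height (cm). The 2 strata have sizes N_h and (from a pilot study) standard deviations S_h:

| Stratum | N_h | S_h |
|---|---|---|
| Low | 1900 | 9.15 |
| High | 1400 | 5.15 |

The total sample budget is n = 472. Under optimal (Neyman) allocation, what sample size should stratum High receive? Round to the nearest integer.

138

Neyman allocation: n_h = n · N_h S_h / Σ N_i S_i, with n = 472.
  stratum Low: N_h·S_h = 1900·9.15 = 17385.00
  stratum High: N_h·S_h = 1400·5.15 = 7210.00
Σ N_h S_h = 24595.00
n for stratum High = 472·7210.00/24595.00 = 138.366 → 138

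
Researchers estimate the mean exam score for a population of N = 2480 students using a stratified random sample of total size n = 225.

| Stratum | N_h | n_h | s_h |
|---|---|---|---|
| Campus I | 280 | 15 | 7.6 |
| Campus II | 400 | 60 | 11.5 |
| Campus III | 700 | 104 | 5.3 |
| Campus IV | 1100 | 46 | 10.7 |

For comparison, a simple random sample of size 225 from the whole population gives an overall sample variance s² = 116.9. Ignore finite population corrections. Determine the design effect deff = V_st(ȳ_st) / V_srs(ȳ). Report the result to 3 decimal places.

deff ≈ 1.189

V̂(ȳ_st) = Σ W_h² s_h²/n_h, with W_h = N_h/N and N = 2480:
  stratum Campus I: (280/2480)²·7.6²/15 = 0.049085
  stratum Campus II: (400/2480)²·11.5²/60 = 0.0573404
  stratum Campus III: (700/2480)²·5.3²/104 = 0.0215185
  stratum Campus IV: (1100/2480)²·10.7²/46 = 0.489657
V_st = 0.617601
V_srs = s²/n = 116.9/225 = 0.519556
deff = V_st / V_srs = 0.617601/0.519556 = 1.1887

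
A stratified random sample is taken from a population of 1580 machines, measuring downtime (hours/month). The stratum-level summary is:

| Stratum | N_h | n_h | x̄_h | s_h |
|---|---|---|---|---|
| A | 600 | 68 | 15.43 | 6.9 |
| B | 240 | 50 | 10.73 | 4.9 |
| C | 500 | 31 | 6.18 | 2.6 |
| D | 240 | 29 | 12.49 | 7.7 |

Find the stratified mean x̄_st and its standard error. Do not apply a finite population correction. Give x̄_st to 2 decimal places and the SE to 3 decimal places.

x̄_st ≈ 11.34, SE ≈ 0.426

x̄_st = Σ W_h x̄_h = (600·15.43 + 240·10.73 + 500·6.18 + 240·12.49)/1580 = 11.34228
V̂(x̄_st) = Σ W_h² s_h²/n_h, with W_h = N_h/N and N = 1580:
  stratum A: (600/1580)²·6.9²/68 = 0.100967
  stratum B: (240/1580)²·4.9²/50 = 0.0110798
  stratum C: (500/1580)²·2.6²/31 = 0.0218379
  stratum D: (240/1580)²·7.7²/29 = 0.0471728
V̂(x̄_st) = 0.181057
SE(x̄_st) = √0.181057 = 0.425508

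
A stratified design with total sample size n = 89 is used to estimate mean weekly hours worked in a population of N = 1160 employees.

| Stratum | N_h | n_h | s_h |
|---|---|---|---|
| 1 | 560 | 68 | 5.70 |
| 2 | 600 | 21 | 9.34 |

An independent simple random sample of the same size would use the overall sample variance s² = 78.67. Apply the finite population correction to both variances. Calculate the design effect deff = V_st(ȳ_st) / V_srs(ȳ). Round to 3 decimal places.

deff ≈ 1.434

V̂(ȳ_st) = Σ W_h² (1 − n_h/N_h) s_h²/n_h, with W_h = N_h/N and N = 1160:
  stratum 1: (560/1160)²·(1 − 68/560)·5.70²/68 = 0.0978313
  stratum 2: (600/1160)²·(1 − 21/600)·9.34²/21 = 1.07248
V_st = 1.17031
V_srs = (1 − 89/1160)·78.67/89 = 0.816114
deff = V_st / V_srs = 1.17031/0.816114 = 1.4340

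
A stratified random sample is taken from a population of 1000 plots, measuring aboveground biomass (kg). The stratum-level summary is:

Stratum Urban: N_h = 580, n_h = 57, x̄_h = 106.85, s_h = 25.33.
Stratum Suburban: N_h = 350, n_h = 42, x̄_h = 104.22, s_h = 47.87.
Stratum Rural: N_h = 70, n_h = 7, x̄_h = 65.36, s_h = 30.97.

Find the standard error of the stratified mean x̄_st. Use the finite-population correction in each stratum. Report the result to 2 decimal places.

V̂(x̄_st) = Σ W_h² (1 − n_h/N_h) s_h²/n_h, with W_h = N_h/N and N = 1000:
  stratum Urban: (580/1000)²·(1 − 57/580)·25.33²/57 = 3.41448
  stratum Suburban: (350/1000)²·(1 − 42/350)·47.87²/42 = 5.88161
  stratum Rural: (70/1000)²·(1 − 7/70)·30.97²/7 = 0.604259
V̂(x̄_st) = 9.90036
SE(x̄_st) = √9.90036 = 3.14648

SE(x̄_st) ≈ 3.15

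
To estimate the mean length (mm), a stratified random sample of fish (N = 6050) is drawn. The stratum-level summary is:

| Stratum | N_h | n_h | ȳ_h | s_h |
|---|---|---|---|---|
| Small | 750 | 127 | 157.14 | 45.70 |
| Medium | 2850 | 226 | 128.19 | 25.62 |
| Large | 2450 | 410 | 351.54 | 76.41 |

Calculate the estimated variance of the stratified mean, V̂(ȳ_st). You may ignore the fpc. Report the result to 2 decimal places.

V̂(ȳ_st) ≈ 3.23

V̂(ȳ_st) = Σ W_h² s_h²/n_h, with W_h = N_h/N and N = 6050:
  stratum Small: (750/6050)²·45.70²/127 = 0.25272
  stratum Medium: (2850/6050)²·25.62²/226 = 0.644509
  stratum Large: (2450/6050)²·76.41²/410 = 2.33527
V̂(ȳ_st) = 3.2325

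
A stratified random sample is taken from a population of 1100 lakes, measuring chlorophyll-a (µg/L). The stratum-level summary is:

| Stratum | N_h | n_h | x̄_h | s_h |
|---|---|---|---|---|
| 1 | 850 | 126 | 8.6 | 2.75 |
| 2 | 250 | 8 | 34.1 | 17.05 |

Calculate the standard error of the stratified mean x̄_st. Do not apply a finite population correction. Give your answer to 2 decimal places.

V̂(x̄_st) = Σ W_h² s_h²/n_h, with W_h = N_h/N and N = 1100:
  stratum 1: (850/1100)²·2.75²/126 = 0.0358383
  stratum 2: (250/1100)²·17.05²/8 = 1.87695
V̂(x̄_st) = 1.91279
SE(x̄_st) = √1.91279 = 1.38304

SE(x̄_st) ≈ 1.38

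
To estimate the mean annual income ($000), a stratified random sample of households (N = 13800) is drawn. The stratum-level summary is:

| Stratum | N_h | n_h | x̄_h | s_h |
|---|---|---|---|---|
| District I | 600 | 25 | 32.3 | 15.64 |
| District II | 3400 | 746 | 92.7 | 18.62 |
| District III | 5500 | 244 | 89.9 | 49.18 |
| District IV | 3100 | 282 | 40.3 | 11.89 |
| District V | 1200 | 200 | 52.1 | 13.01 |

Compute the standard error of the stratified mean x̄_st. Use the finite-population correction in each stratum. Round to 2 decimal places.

SE(x̄_st) ≈ 1.25

V̂(x̄_st) = Σ W_h² (1 − n_h/N_h) s_h²/n_h, with W_h = N_h/N and N = 13800:
  stratum District I: (600/13800)²·(1 − 25/600)·15.64²/25 = 0.0177253
  stratum District II: (3400/13800)²·(1 − 746/3400)·18.62²/746 = 0.0220213
  stratum District III: (5500/13800)²·(1 − 244/5500)·49.18²/244 = 1.50469
  stratum District IV: (3100/13800)²·(1 − 282/3100)·11.89²/282 = 0.0229964
  stratum District V: (1200/13800)²·(1 − 200/1200)·13.01²/200 = 0.00533271
V̂(x̄_st) = 1.57277
SE(x̄_st) = √1.57277 = 1.2541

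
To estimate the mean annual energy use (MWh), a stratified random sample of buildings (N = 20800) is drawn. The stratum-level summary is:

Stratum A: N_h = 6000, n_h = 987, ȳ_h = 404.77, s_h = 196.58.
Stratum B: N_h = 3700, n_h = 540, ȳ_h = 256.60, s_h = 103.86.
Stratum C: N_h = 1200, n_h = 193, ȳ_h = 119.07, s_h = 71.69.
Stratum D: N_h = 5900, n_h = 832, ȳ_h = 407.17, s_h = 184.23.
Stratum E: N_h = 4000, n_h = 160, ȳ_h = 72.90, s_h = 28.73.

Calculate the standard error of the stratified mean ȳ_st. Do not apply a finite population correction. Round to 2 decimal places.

SE(ȳ_st) ≈ 2.73

V̂(ȳ_st) = Σ W_h² s_h²/n_h, with W_h = N_h/N and N = 20800:
  stratum A: (6000/20800)²·196.58²/987 = 3.2579
  stratum B: (3700/20800)²·103.86²/540 = 0.632091
  stratum C: (1200/20800)²·71.69²/193 = 0.088633
  stratum D: (5900/20800)²·184.23²/832 = 3.28227
  stratum E: (4000/20800)²·28.73²/160 = 0.190785
V̂(ȳ_st) = 7.45168
SE(ȳ_st) = √7.45168 = 2.72978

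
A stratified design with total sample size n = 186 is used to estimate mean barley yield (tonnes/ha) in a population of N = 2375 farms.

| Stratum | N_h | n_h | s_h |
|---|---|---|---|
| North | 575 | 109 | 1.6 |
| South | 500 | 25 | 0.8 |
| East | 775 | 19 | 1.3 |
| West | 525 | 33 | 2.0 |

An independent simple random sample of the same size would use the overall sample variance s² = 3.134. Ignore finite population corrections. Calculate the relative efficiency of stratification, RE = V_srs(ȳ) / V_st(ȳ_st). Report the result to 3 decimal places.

RE ≈ 0.941

V̂(ȳ_st) = Σ W_h² s_h²/n_h, with W_h = N_h/N and N = 2375:
  stratum North: (575/2375)²·1.6²/109 = 0.00137664
  stratum South: (500/2375)²·0.8²/25 = 0.00113463
  stratum East: (775/2375)²·1.3²/19 = 0.00947129
  stratum West: (525/2375)²·2.0²/33 = 0.00592294
V_st = 0.0179055
V_srs = s²/n = 3.134/186 = 0.0168495
Relative efficiency = V_srs / V_st = 0.0168495/0.0179055 = 0.9410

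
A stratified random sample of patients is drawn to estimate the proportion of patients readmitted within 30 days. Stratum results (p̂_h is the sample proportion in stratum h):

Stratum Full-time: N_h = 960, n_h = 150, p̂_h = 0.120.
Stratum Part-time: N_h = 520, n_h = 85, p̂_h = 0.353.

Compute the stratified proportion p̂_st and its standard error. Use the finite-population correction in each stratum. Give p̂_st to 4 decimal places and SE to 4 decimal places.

N = 1480; stratum weights W_h = N_h/N.
p̂_st = Σ W_h p̂_h = (960·0.120 + 520·0.353)/1480 = 0.20186
V̂(p̂_st) = Σ W_h² (1 − n_h/N_h) p̂_h(1−p̂_h)/(n_h−1):
  stratum Full-time: (960/1480)²·(1 − 150/960)·0.120·0.880/149 = 0.0002516
  stratum Part-time: (520/1480)²·(1 − 85/520)·0.353·0.647/84 = 0.000280782
V̂(p̂_st) = 0.000532382; SE = √V̂ = 0.0230734

p̂_st ≈ 0.2019, SE ≈ 0.0231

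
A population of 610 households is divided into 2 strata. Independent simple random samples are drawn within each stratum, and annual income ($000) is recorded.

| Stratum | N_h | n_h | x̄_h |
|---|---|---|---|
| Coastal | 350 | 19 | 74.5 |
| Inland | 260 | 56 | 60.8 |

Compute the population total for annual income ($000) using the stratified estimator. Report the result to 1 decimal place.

τ̂_st ≈ 41883.0

τ̂_st = Σ N_h x̄_h = 350·74.5 + 260·60.8 = 41883.0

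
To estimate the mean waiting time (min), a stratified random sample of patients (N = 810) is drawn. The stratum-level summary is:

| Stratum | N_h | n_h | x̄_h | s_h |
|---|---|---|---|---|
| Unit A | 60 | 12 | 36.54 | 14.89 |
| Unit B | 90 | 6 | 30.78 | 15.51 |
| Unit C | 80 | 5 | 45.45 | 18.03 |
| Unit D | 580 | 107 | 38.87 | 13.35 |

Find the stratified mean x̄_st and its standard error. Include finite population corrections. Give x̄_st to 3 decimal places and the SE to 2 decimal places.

x̄_st = Σ W_h x̄_h = (60·36.54 + 90·30.78 + 80·45.45 + 580·38.87)/810 = 38.44840
V̂(x̄_st) = Σ W_h² (1 − n_h/N_h) s_h²/n_h, with W_h = N_h/N and N = 810:
  stratum Unit A: (60/810)²·(1 − 12/60)·14.89²/12 = 0.0811018
  stratum Unit B: (90/810)²·(1 − 6/90)·15.51²/6 = 0.461981
  stratum Unit C: (80/810)²·(1 − 5/80)·18.03²/5 = 0.59457
  stratum Unit D: (580/810)²·(1 − 107/580)·13.35²/107 = 0.696463
V̂(x̄_st) = 1.83412
SE(x̄_st) = √1.83412 = 1.3543

x̄_st ≈ 38.448, SE ≈ 1.35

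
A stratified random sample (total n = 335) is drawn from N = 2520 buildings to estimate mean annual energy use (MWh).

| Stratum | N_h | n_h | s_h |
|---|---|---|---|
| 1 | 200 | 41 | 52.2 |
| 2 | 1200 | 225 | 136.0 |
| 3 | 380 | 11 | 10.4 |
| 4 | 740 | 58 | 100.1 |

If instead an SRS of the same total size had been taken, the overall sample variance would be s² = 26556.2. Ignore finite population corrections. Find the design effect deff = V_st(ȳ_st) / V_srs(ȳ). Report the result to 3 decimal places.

deff ≈ 0.431

V̂(ȳ_st) = Σ W_h² s_h²/n_h, with W_h = N_h/N and N = 2520:
  stratum 1: (200/2520)²·52.2²/41 = 0.418616
  stratum 2: (1200/2520)²·136.0²/225 = 18.6405
  stratum 3: (380/2520)²·10.4²/11 = 0.223584
  stratum 4: (740/2520)²·100.1²/58 = 14.8971
V_st = 34.1798
V_srs = s²/n = 26556.2/335 = 79.2722
deff = V_st / V_srs = 34.1798/79.2722 = 0.4312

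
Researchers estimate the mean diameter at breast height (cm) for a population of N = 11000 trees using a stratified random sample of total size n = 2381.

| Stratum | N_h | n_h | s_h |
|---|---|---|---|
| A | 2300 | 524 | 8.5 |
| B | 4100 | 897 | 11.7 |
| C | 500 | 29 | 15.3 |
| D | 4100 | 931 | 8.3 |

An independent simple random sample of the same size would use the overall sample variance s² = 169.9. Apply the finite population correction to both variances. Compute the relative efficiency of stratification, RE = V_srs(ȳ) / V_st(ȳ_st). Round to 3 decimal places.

RE ≈ 1.246

V̂(ȳ_st) = Σ W_h² (1 − n_h/N_h) s_h²/n_h, with W_h = N_h/N and N = 11000:
  stratum A: (2300/11000)²·(1 − 524/2300)·8.5²/524 = 0.0046547
  stratum B: (4100/11000)²·(1 − 897/4100)·11.7²/897 = 0.0165628
  stratum C: (500/11000)²·(1 − 29/500)·15.3²/29 = 0.0157105
  stratum D: (4100/11000)²·(1 − 931/4100)·8.3²/931 = 0.00794561
V_st = 0.0448737
V_srs = (1 − 2381/11000)·169.9/2381 = 0.0559111
Relative efficiency = V_srs / V_st = 0.0559111/0.0448737 = 1.2460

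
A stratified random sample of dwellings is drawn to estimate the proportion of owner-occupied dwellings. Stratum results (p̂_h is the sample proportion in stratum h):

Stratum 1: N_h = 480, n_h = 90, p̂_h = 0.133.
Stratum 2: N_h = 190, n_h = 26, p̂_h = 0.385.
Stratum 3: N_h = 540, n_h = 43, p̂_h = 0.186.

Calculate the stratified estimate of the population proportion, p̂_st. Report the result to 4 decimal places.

N = 1210; stratum weights W_h = N_h/N.
p̂_st = Σ W_h p̂_h = (480·0.133 + 190·0.385 + 540·0.186)/1210 = 0.19622

p̂_st ≈ 0.1962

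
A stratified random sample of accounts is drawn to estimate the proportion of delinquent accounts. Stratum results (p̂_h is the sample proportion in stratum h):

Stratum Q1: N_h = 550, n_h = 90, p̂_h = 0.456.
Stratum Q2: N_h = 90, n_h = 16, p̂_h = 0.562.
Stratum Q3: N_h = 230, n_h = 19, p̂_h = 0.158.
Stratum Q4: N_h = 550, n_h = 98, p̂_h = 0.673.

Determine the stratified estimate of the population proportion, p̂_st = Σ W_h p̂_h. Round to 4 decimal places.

p̂_st ≈ 0.4985

N = 1420; stratum weights W_h = N_h/N.
p̂_st = Σ W_h p̂_h = (550·0.456 + 90·0.562 + 230·0.158 + 550·0.673)/1420 = 0.49850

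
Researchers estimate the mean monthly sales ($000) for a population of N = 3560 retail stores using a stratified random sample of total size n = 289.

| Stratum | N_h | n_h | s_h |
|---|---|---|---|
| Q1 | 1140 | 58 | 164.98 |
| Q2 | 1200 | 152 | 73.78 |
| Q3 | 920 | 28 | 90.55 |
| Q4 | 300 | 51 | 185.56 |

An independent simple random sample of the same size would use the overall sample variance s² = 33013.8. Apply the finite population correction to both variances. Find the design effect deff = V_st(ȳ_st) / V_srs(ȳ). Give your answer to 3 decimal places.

V̂(ȳ_st) = Σ W_h² (1 − n_h/N_h) s_h²/n_h, with W_h = N_h/N and N = 3560:
  stratum Q1: (1140/3560)²·(1 − 58/1140)·164.98²/58 = 45.6738
  stratum Q2: (1200/3560)²·(1 − 152/1200)·73.78²/152 = 3.55366
  stratum Q3: (920/3560)²·(1 − 28/920)·90.55²/28 = 18.9615
  stratum Q4: (300/3560)²·(1 − 51/300)·185.56²/51 = 3.97941
V_st = 72.1683
V_srs = (1 − 289/3560)·33013.8/289 = 104.961
deff = V_st / V_srs = 72.1683/104.961 = 0.6876

deff ≈ 0.688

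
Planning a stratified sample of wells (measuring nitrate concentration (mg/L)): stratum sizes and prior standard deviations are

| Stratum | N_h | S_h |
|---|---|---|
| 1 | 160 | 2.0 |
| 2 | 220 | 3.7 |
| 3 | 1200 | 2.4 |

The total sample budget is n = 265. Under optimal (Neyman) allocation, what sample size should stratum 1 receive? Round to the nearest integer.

21

Neyman allocation: n_h = n · N_h S_h / Σ N_i S_i, with n = 265.
  stratum 1: N_h·S_h = 160·2.0 = 320.00
  stratum 2: N_h·S_h = 220·3.7 = 814.00
  stratum 3: N_h·S_h = 1200·2.4 = 2880.00
Σ N_h S_h = 4014.00
n for stratum 1 = 265·320.00/4014.00 = 21.126 → 21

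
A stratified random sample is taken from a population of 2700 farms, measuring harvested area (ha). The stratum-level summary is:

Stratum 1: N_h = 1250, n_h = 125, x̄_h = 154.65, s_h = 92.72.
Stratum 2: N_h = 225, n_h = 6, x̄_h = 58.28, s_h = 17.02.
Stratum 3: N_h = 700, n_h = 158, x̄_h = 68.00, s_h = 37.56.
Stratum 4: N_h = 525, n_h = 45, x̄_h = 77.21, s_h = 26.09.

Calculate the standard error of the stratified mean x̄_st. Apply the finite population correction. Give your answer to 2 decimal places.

SE(x̄_st) ≈ 3.82

V̂(x̄_st) = Σ W_h² (1 − n_h/N_h) s_h²/n_h, with W_h = N_h/N and N = 2700:
  stratum 1: (1250/2700)²·(1 − 125/1250)·92.72²/125 = 13.267
  stratum 2: (225/2700)²·(1 − 6/225)·17.02²/6 = 0.326337
  stratum 3: (700/2700)²·(1 − 158/700)·37.56²/158 = 0.464691
  stratum 4: (525/2700)²·(1 − 45/525)·26.09²/45 = 0.522888
V̂(x̄_st) = 14.5809
SE(x̄_st) = √14.5809 = 3.81849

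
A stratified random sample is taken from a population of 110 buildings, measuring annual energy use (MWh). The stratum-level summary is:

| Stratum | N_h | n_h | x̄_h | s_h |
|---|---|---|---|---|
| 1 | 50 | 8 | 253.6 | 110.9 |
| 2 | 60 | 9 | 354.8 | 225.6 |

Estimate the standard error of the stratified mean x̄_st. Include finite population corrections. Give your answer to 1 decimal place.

V̂(x̄_st) = Σ W_h² (1 − n_h/N_h) s_h²/n_h, with W_h = N_h/N and N = 110:
  stratum 1: (50/110)²·(1 − 8/50)·110.9²/8 = 266.813
  stratum 2: (60/110)²·(1 − 9/60)·225.6²/9 = 1430.12
V̂(x̄_st) = 1696.93
SE(x̄_st) = √1696.93 = 41.1938

SE(x̄_st) ≈ 41.2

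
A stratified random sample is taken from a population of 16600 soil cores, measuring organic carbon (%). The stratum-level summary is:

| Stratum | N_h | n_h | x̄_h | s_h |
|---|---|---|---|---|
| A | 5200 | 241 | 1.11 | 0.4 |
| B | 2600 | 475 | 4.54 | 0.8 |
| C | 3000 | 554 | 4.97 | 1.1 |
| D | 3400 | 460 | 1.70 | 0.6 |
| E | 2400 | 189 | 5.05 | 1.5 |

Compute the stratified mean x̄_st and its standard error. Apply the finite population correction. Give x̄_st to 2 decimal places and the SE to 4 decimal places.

x̄_st = Σ W_h x̄_h = (5200·1.11 + 2600·4.54 + 3000·4.97 + 3400·1.70 + 2400·5.05)/16600 = 3.03530
V̂(x̄_st) = Σ W_h² (1 − n_h/N_h) s_h²/n_h, with W_h = N_h/N and N = 16600:
  stratum A: (5200/16600)²·(1 − 241/5200)·0.4²/241 = 6.21275e-05
  stratum B: (2600/16600)²·(1 − 475/2600)·0.8²/475 = 2.70148e-05
  stratum C: (3000/16600)²·(1 − 554/3000)·1.1²/554 = 5.81617e-05
  stratum D: (3400/16600)²·(1 − 460/3400)·0.6²/460 = 2.83893e-05
  stratum E: (2400/16600)²·(1 − 189/2400)·1.5²/189 = 0.000229247
V̂(x̄_st) = 0.000404941
SE(x̄_st) = √0.000404941 = 0.0201231

x̄_st ≈ 3.04, SE ≈ 0.0201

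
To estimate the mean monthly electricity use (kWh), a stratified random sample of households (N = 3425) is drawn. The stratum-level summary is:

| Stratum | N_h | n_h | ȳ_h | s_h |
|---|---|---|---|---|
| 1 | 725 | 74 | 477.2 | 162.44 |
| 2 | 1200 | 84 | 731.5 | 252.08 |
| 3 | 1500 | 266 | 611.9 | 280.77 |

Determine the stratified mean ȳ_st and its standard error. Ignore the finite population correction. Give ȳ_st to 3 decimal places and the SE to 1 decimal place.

ȳ_st = Σ W_h ȳ_h = (725·477.2 + 1200·731.5 + 1500·611.9)/3425 = 625.29051
V̂(ȳ_st) = Σ W_h² s_h²/n_h, with W_h = N_h/N and N = 3425:
  stratum 1: (725/3425)²·162.44²/74 = 15.9775
  stratum 2: (1200/3425)²·252.08²/84 = 92.8622
  stratum 3: (1500/3425)²·280.77²/266 = 56.8435
V̂(ȳ_st) = 165.683
SE(ȳ_st) = √165.683 = 12.8718

ȳ_st ≈ 625.291, SE ≈ 12.9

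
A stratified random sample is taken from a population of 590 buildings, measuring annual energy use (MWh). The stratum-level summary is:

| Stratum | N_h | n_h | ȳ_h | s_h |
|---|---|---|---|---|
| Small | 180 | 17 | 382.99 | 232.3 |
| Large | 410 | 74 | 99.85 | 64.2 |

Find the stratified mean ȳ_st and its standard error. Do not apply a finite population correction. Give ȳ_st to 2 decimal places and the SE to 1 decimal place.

ȳ_st ≈ 186.23, SE ≈ 18.0

ȳ_st = Σ W_h ȳ_h = (180·382.99 + 410·99.85)/590 = 186.23169
V̂(ȳ_st) = Σ W_h² s_h²/n_h, with W_h = N_h/N and N = 590:
  stratum Small: (180/590)²·232.3²/17 = 295.454
  stratum Large: (410/590)²·64.2²/74 = 26.8969
V̂(ȳ_st) = 322.351
SE(ȳ_st) = √322.351 = 17.9541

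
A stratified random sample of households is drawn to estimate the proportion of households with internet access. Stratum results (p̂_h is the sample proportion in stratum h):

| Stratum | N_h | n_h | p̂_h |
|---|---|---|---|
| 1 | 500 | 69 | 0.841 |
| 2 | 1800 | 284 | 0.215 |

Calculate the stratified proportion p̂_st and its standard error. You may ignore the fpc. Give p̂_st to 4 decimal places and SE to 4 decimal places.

N = 2300; stratum weights W_h = N_h/N.
p̂_st = Σ W_h p̂_h = (500·0.841 + 1800·0.215)/2300 = 0.35109
V̂(p̂_st) = Σ W_h² p̂_h(1−p̂_h)/(n_h−1):
  stratum 1: (500/2300)²·0.841·0.159/68 = 9.29327e-05
  stratum 2: (1800/2300)²·0.215·0.785/283 = 0.000365267
V̂(p̂_st) = 0.0004582; SE = √V̂ = 0.0214056

p̂_st ≈ 0.3511, SE ≈ 0.0214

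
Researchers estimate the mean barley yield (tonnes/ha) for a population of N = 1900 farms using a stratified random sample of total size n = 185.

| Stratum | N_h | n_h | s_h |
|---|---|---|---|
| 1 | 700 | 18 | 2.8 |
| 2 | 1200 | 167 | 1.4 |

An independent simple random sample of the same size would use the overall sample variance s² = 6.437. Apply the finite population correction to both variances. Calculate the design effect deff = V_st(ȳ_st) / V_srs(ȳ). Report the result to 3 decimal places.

deff ≈ 1.962

V̂(ȳ_st) = Σ W_h² (1 − n_h/N_h) s_h²/n_h, with W_h = N_h/N and N = 1900:
  stratum 1: (700/1900)²·(1 − 18/700)·2.8²/18 = 0.0575995
  stratum 2: (1200/1900)²·(1 − 167/1200)·1.4²/167 = 0.00403008
V_st = 0.0616296
V_srs = (1 − 185/1900)·6.437/185 = 0.0314067
deff = V_st / V_srs = 0.0616296/0.0314067 = 1.9623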